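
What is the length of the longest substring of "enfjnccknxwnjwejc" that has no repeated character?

5

add e: [e] len 1
add n: [e, n] len 2
add f: [e, n, f] len 3
add j: [e, n, f, j] len 4
add n (repeat n, move left end past it): [f, j, n] len 3
add c: [f, j, n, c] len 4
add c (repeat c, move left end past it): [c] len 1
add k: [c, k] len 2
add n: [c, k, n] len 3
add x: [c, k, n, x] len 4
add w: [c, k, n, x, w] len 5
add n (repeat n, move left end past it): [x, w, n] len 3
add j: [x, w, n, j] len 4
add w (repeat w, move left end past it): [n, j, w] len 3
add e: [n, j, w, e] len 4
add j (repeat j, move left end past it): [w, e, j] len 3
add c: [w, e, j, c] len 4
Longest all-distinct length: 5.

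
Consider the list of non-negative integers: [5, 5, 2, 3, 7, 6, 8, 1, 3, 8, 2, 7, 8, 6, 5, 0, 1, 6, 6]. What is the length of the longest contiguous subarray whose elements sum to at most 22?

→ 5: sum 5, len 1
→ 5: sum 10, len 2
→ 2: sum 12, len 3
→ 3: sum 15, len 4
→ 7: sum 22, len 5
→ 6 (dropped 5, 5): sum 18, len 4
→ 8 (dropped 2, 3): sum 21, len 3
→ 1: sum 22, len 4
→ 3 (dropped 7): sum 18, len 4
→ 8 (dropped 6): sum 20, len 4
→ 2: sum 22, len 5
→ 7 (dropped 8): sum 21, len 5
→ 8 (dropped 1, 3, 8): sum 17, len 3
→ 6 (dropped 2): sum 21, len 3
→ 5 (dropped 7): sum 19, len 3
→ 0: sum 19, len 4
→ 1: sum 20, len 5
→ 6 (dropped 8): sum 18, len 5
→ 6 (dropped 6): sum 18, len 5
Longest length seen: 5.

5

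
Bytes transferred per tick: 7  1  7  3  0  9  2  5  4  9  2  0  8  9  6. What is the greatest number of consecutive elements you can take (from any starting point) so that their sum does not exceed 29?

7

Extend to the right; shrink from the left whenever the sum exceeds 29:
add 7: [7] sum 7, len 1
add 1: [7, 1] sum 8, len 2
add 7: [7, 1, 7] sum 15, len 3
add 3: [7, 1, 7, 3] sum 18, len 4
add 0: [7, 1, 7, 3, 0] sum 18, len 5
add 9: [7, 1, 7, 3, 0, 9] sum 27, len 6
add 2: [7, 1, 7, 3, 0, 9, 2] sum 29, len 7
add 5: [1, 7, 3, 0, 9, 2, 5] sum 27, len 7
add 4: [3, 0, 9, 2, 5, 4] sum 23, len 6
add 9: [0, 9, 2, 5, 4, 9] sum 29, len 6
add 2: [2, 5, 4, 9, 2] sum 22, len 5
add 0: [2, 5, 4, 9, 2, 0] sum 22, len 6
add 8: [5, 4, 9, 2, 0, 8] sum 28, len 6
add 9: [9, 2, 0, 8, 9] sum 28, len 5
add 6: [2, 0, 8, 9, 6] sum 25, len 5
Longest length seen: 7.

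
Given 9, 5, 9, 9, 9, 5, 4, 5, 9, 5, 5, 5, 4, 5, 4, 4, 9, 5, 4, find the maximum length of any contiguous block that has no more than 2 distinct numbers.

Extend right; when distinct count exceeds 2, shrink from the left:
add 9: window [9] (1 distinct), len 1
add 5: window [9, 5] (2 distinct), len 2
add 9: window [9, 5, 9] (2 distinct), len 3
add 9: window [9, 5, 9, 9] (2 distinct), len 4
add 9: window [9, 5, 9, 9, 9] (2 distinct), len 5
add 5: window [9, 5, 9, 9, 9, 5] (2 distinct), len 6
add 4: window [5, 4] (2 distinct), len 2
add 5: window [5, 4, 5] (2 distinct), len 3
add 9: window [5, 9] (2 distinct), len 2
add 5: window [5, 9, 5] (2 distinct), len 3
add 5: window [5, 9, 5, 5] (2 distinct), len 4
add 5: window [5, 9, 5, 5, 5] (2 distinct), len 5
add 4: window [5, 5, 5, 4] (2 distinct), len 4
add 5: window [5, 5, 5, 4, 5] (2 distinct), len 5
add 4: window [5, 5, 5, 4, 5, 4] (2 distinct), len 6
add 4: window [5, 5, 5, 4, 5, 4, 4] (2 distinct), len 7
add 9: window [4, 4, 9] (2 distinct), len 3
add 5: window [9, 5] (2 distinct), len 2
add 4: window [5, 4] (2 distinct), len 2
Longest length with ≤2 distinct: 7.

7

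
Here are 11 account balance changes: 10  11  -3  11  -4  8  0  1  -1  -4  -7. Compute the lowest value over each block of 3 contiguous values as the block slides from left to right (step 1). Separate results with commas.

-3, -3, -4, -4, -4, 0, -1, -4, -7

(10, 11, -3) → min -3
(11, -3, 11) → min -3
(-3, 11, -4) → min -4
(11, -4, 8) → min -4
(-4, 8, 0) → min -4
(8, 0, 1) → min 0
(0, 1, -1) → min -1
(1, -1, -4) → min -4
(-1, -4, -7) → min -7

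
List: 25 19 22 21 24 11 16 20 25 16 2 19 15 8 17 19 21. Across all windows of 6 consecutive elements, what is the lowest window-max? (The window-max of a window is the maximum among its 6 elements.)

Window maxs for each of the 12 positions:
25 19 22 21 24 11 → max 25
19 22 21 24 11 16 → max 24
22 21 24 11 16 20 → max 24
21 24 11 16 20 25 → max 25
24 11 16 20 25 16 → max 25
11 16 20 25 16 2 → max 25
16 20 25 16 2 19 → max 25
20 25 16 2 19 15 → max 25
25 16 2 19 15 8 → max 25
16 2 19 15 8 17 → max 19
2 19 15 8 17 19 → max 19
19 15 8 17 19 21 → max 21
Lowest of these is 19.

19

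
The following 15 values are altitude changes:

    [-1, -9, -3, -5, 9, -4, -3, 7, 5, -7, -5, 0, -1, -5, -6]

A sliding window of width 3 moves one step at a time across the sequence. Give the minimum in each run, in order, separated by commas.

-9, -9, -5, -5, -4, -4, -3, -7, -7, -7, -5, -5, -6

(-1, -9, -3) → min -9
(-9, -3, -5) → min -9
(-3, -5, 9) → min -5
(-5, 9, -4) → min -5
(9, -4, -3) → min -4
(-4, -3, 7) → min -4
(-3, 7, 5) → min -3
(7, 5, -7) → min -7
(5, -7, -5) → min -7
(-7, -5, 0) → min -7
(-5, 0, -1) → min -5
(0, -1, -5) → min -5
(-1, -5, -6) → min -6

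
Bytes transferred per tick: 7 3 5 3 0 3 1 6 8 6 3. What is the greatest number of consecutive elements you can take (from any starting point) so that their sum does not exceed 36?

add 7: [7] sum 7, len 1
add 3: [7, 3] sum 10, len 2
add 5: [7, 3, 5] sum 15, len 3
add 3: [7, 3, 5, 3] sum 18, len 4
add 0: [7, 3, 5, 3, 0] sum 18, len 5
add 3: [7, 3, 5, 3, 0, 3] sum 21, len 6
add 1: [7, 3, 5, 3, 0, 3, 1] sum 22, len 7
add 6: [7, 3, 5, 3, 0, 3, 1, 6] sum 28, len 8
add 8: [7, 3, 5, 3, 0, 3, 1, 6, 8] sum 36, len 9
add 6: [3, 5, 3, 0, 3, 1, 6, 8, 6] sum 35, len 9
add 3: [5, 3, 0, 3, 1, 6, 8, 6, 3] sum 35, len 9
Longest length seen: 9.

9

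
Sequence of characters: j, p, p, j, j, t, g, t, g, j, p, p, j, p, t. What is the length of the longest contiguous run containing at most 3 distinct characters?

7

add j: window [j] (1 distinct), len 1
add p: window [j, p] (2 distinct), len 2
add p: window [j, p, p] (2 distinct), len 3
add j: window [j, p, p, j] (2 distinct), len 4
add j: window [j, p, p, j, j] (2 distinct), len 5
add t: window [j, p, p, j, j, t] (3 distinct), len 6
add g: window [j, j, t, g] (3 distinct), len 4
add t: window [j, j, t, g, t] (3 distinct), len 5
add g: window [j, j, t, g, t, g] (3 distinct), len 6
add j: window [j, j, t, g, t, g, j] (3 distinct), len 7
add p: window [g, j, p] (3 distinct), len 3
add p: window [g, j, p, p] (3 distinct), len 4
add j: window [g, j, p, p, j] (3 distinct), len 5
add p: window [g, j, p, p, j, p] (3 distinct), len 6
add t: window [j, p, p, j, p, t] (3 distinct), len 6
Longest length with ≤3 distinct: 7.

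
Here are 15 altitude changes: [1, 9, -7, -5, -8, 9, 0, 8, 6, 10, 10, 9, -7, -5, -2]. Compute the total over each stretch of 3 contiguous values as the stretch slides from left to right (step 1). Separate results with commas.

3, -3, -20, -4, 1, 17, 14, 24, 26, 29, 12, -3, -14

(1, 9, -7) → sum 3
(9, -7, -5) → sum -3
(-7, -5, -8) → sum -20
(-5, -8, 9) → sum -4
(-8, 9, 0) → sum 1
(9, 0, 8) → sum 17
(0, 8, 6) → sum 14
(8, 6, 10) → sum 24
(6, 10, 10) → sum 26
(10, 10, 9) → sum 29
(10, 9, -7) → sum 12
(9, -7, -5) → sum -3
(-7, -5, -2) → sum -14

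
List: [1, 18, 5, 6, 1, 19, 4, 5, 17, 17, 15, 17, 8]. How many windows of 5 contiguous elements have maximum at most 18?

[1, 18, 5, 6, 1] → max 18  ≤ 18 ✓
[18, 5, 6, 1, 19] → max 19
[5, 6, 1, 19, 4] → max 19
[6, 1, 19, 4, 5] → max 19
[1, 19, 4, 5, 17] → max 19
[19, 4, 5, 17, 17] → max 19
[4, 5, 17, 17, 15] → max 17  ≤ 18 ✓
[5, 17, 17, 15, 17] → max 17  ≤ 18 ✓
[17, 17, 15, 17, 8] → max 17  ≤ 18 ✓
4 windows satisfy the condition.

4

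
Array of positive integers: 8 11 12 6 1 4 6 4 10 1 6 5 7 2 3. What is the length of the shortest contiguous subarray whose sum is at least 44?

add 8: running sum 8 < 44
add 11: running sum 19 < 44
add 12: running sum 31 < 44
add 6: running sum 37 < 44
add 1: running sum 38 < 44
add 4: running sum 42 < 44
add 6: shortest ending here [8, 11, 12, 6, 1, 4, 6] sum 48, len 7
add 4: shortest ending here [11, 12, 6, 1, 4, 6, 4] sum 44, len 7
add 10: shortest ending here [11, 12, 6, 1, 4, 6, 4, 10] sum 54, len 8
add 1: shortest ending here [12, 6, 1, 4, 6, 4, 10, 1] sum 44, len 8
add 6: shortest ending here [12, 6, 1, 4, 6, 4, 10, 1, 6] sum 50, len 9
add 5: shortest ending here [12, 6, 1, 4, 6, 4, 10, 1, 6, 5] sum 55, len 10
add 7: shortest ending here [1, 4, 6, 4, 10, 1, 6, 5, 7] sum 44, len 9
add 2: shortest ending here [4, 6, 4, 10, 1, 6, 5, 7, 2] sum 45, len 9
add 3: shortest ending here [6, 4, 10, 1, 6, 5, 7, 2, 3] sum 44, len 9
Shortest qualifying length: 7.

7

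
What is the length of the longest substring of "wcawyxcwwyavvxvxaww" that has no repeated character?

add w: [w] len 1
add c: [w, c] len 2
add a: [w, c, a] len 3
add w (repeat w, move left end past it): [c, a, w] len 3
add y: [c, a, w, y] len 4
add x: [c, a, w, y, x] len 5
add c (repeat c, move left end past it): [a, w, y, x, c] len 5
add w (repeat w, move left end past it): [y, x, c, w] len 4
add w (repeat w, move left end past it): [w] len 1
add y: [w, y] len 2
add a: [w, y, a] len 3
add v: [w, y, a, v] len 4
add v (repeat v, move left end past it): [v] len 1
add x: [v, x] len 2
add v (repeat v, move left end past it): [x, v] len 2
add x (repeat x, move left end past it): [v, x] len 2
add a: [v, x, a] len 3
add w: [v, x, a, w] len 4
add w (repeat w, move left end past it): [w] len 1
Longest all-distinct length: 5.

5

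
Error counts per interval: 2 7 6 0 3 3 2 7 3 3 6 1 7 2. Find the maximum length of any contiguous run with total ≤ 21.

[2] sum 2 len 1
[2, 7] sum 9 len 2
[2, 7, 6] sum 15 len 3
[2, 7, 6, 0] sum 15 len 4
[2, 7, 6, 0, 3] sum 18 len 5
[2, 7, 6, 0, 3, 3] sum 21 len 6
[7, 6, 0, 3, 3, 2] sum 21 len 6
[6, 0, 3, 3, 2, 7] sum 21 len 6
[0, 3, 3, 2, 7, 3] sum 18 len 6
[0, 3, 3, 2, 7, 3, 3] sum 21 len 7
[2, 7, 3, 3, 6] sum 21 len 5
[7, 3, 3, 6, 1] sum 20 len 5
[3, 3, 6, 1, 7] sum 20 len 5
[3, 6, 1, 7, 2] sum 19 len 5
Longest length seen: 7.

7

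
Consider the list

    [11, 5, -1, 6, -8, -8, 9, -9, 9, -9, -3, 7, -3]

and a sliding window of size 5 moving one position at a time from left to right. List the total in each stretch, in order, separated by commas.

[11, 5, -1, 6, -8] → sum 13
[5, -1, 6, -8, -8] → sum -6
[-1, 6, -8, -8, 9] → sum -2
[6, -8, -8, 9, -9] → sum -10
[-8, -8, 9, -9, 9] → sum -7
[-8, 9, -9, 9, -9] → sum -8
[9, -9, 9, -9, -3] → sum -3
[-9, 9, -9, -3, 7] → sum -5
[9, -9, -3, 7, -3] → sum 1

13, -6, -2, -10, -7, -8, -3, -5, 1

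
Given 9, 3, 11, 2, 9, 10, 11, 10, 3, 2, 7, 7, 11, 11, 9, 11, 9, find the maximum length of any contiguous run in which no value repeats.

add 9: [9] len 1
add 3: [9, 3] len 2
add 11: [9, 3, 11] len 3
add 2: [9, 3, 11, 2] len 4
add 9 (repeat 9, move left end past it): [3, 11, 2, 9] len 4
add 10: [3, 11, 2, 9, 10] len 5
add 11 (repeat 11, move left end past it): [2, 9, 10, 11] len 4
add 10 (repeat 10, move left end past it): [11, 10] len 2
add 3: [11, 10, 3] len 3
add 2: [11, 10, 3, 2] len 4
add 7: [11, 10, 3, 2, 7] len 5
add 7 (repeat 7, move left end past it): [7] len 1
add 11: [7, 11] len 2
add 11 (repeat 11, move left end past it): [11] len 1
add 9: [11, 9] len 2
add 11 (repeat 11, move left end past it): [9, 11] len 2
add 9 (repeat 9, move left end past it): [11, 9] len 2
Longest all-distinct length: 5.

5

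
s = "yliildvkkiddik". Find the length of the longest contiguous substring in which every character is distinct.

add y: [y] len 1
add l: [y, l] len 2
add i: [y, l, i] len 3
add i (repeat i, move left end past it): [i] len 1
add l: [i, l] len 2
add d: [i, l, d] len 3
add v: [i, l, d, v] len 4
add k: [i, l, d, v, k] len 5
add k (repeat k, move left end past it): [k] len 1
add i: [k, i] len 2
add d: [k, i, d] len 3
add d (repeat d, move left end past it): [d] len 1
add i: [d, i] len 2
add k: [d, i, k] len 3
Longest all-distinct length: 5.

5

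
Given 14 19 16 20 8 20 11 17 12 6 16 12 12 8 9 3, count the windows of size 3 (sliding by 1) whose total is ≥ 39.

[14, 19, 16] → sum 49  ≥ 39 ✓
[19, 16, 20] → sum 55  ≥ 39 ✓
[16, 20, 8] → sum 44  ≥ 39 ✓
[20, 8, 20] → sum 48  ≥ 39 ✓
[8, 20, 11] → sum 39  ≥ 39 ✓
[20, 11, 17] → sum 48  ≥ 39 ✓
[11, 17, 12] → sum 40  ≥ 39 ✓
[17, 12, 6] → sum 35
[12, 6, 16] → sum 34
[6, 16, 12] → sum 34
[16, 12, 12] → sum 40  ≥ 39 ✓
[12, 12, 8] → sum 32
[12, 8, 9] → sum 29
[8, 9, 3] → sum 20
8 windows satisfy the condition.

8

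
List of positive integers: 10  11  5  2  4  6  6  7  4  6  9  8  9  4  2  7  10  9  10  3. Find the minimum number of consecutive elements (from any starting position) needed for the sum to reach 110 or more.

17

Extend right; whenever the sum reaches 110, record the length and shrink from the left:
add 10: running sum 10 < 110
add 11: running sum 21 < 110
add 5: running sum 26 < 110
add 2: running sum 28 < 110
add 4: running sum 32 < 110
add 6: running sum 38 < 110
add 6: running sum 44 < 110
add 7: running sum 51 < 110
add 4: running sum 55 < 110
add 6: running sum 61 < 110
add 9: running sum 70 < 110
add 8: running sum 78 < 110
add 9: running sum 87 < 110
add 4: running sum 91 < 110
add 2: running sum 93 < 110
add 7: running sum 100 < 110
add 10: shortest ending here [10, 11, 5, 2, 4, 6, 6, 7, 4, 6, 9, 8, 9, 4, 2, 7, 10] sum 110, len 17
add 9: shortest ending here [10, 11, 5, 2, 4, 6, 6, 7, 4, 6, 9, 8, 9, 4, 2, 7, 10, 9] sum 119, len 18
add 10: shortest ending here [11, 5, 2, 4, 6, 6, 7, 4, 6, 9, 8, 9, 4, 2, 7, 10, 9, 10] sum 119, len 18
add 3: shortest ending here [5, 2, 4, 6, 6, 7, 4, 6, 9, 8, 9, 4, 2, 7, 10, 9, 10, 3] sum 111, len 18
Shortest qualifying length: 17.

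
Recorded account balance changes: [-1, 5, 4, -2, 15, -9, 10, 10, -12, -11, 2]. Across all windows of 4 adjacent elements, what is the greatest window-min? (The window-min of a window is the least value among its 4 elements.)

-2

Each size-4 window and its min:
-1 5 4 -2 → min -2
5 4 -2 15 → min -2
4 -2 15 -9 → min -9
-2 15 -9 10 → min -9
15 -9 10 10 → min -9
-9 10 10 -12 → min -12
10 10 -12 -11 → min -12
10 -12 -11 2 → min -12
Greatest of these is -2.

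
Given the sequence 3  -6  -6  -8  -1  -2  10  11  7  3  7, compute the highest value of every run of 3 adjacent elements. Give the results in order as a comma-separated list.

3 -6 -6 → max 3
-6 -6 -8 → max -6
-6 -8 -1 → max -1
-8 -1 -2 → max -1
-1 -2 10 → max 10
-2 10 11 → max 11
10 11 7 → max 11
11 7 3 → max 11
7 3 7 → max 7

3, -6, -1, -1, 10, 11, 11, 11, 7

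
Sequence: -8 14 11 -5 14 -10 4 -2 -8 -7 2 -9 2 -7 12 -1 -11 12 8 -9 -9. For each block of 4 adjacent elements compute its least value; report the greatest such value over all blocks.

Each size-4 window and its min:
-8 14 11 -5 → min -8
14 11 -5 14 → min -5
11 -5 14 -10 → min -10
-5 14 -10 4 → min -10
14 -10 4 -2 → min -10
-10 4 -2 -8 → min -10
4 -2 -8 -7 → min -8
-2 -8 -7 2 → min -8
-8 -7 2 -9 → min -9
-7 2 -9 2 → min -9
2 -9 2 -7 → min -9
-9 2 -7 12 → min -9
2 -7 12 -1 → min -7
-7 12 -1 -11 → min -11
12 -1 -11 12 → min -11
-1 -11 12 8 → min -11
-11 12 8 -9 → min -11
12 8 -9 -9 → min -9
Greatest of these is -5.

-5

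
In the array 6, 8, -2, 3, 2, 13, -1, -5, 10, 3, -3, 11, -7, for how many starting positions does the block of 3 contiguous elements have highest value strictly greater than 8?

8

[6, 8, -2] → max 8
[8, -2, 3] → max 8
[-2, 3, 2] → max 3
[3, 2, 13] → max 13  > 8 ✓
[2, 13, -1] → max 13  > 8 ✓
[13, -1, -5] → max 13  > 8 ✓
[-1, -5, 10] → max 10  > 8 ✓
[-5, 10, 3] → max 10  > 8 ✓
[10, 3, -3] → max 10  > 8 ✓
[3, -3, 11] → max 11  > 8 ✓
[-3, 11, -7] → max 11  > 8 ✓
8 windows satisfy the condition.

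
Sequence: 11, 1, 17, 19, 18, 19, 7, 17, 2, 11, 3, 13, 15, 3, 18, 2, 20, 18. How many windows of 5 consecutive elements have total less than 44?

1

11 1 17 19 18 → sum 66
1 17 19 18 19 → sum 74
17 19 18 19 7 → sum 80
19 18 19 7 17 → sum 80
18 19 7 17 2 → sum 63
19 7 17 2 11 → sum 56
7 17 2 11 3 → sum 40  < 44 ✓
17 2 11 3 13 → sum 46
2 11 3 13 15 → sum 44
11 3 13 15 3 → sum 45
3 13 15 3 18 → sum 52
13 15 3 18 2 → sum 51
15 3 18 2 20 → sum 58
3 18 2 20 18 → sum 61
1 window satisfy the condition.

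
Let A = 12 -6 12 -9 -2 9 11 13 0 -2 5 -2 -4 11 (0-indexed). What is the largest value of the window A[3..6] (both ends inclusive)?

Elements at indices 3..6: -9, -2, 9, 11
max(-9, -2, 9, 11) = 11

11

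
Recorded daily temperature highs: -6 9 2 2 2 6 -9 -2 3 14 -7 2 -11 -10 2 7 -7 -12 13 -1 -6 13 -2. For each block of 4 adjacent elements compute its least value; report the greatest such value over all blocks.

2

Each size-4 window and its min:
[-6, 9, 2, 2] → min -6
[9, 2, 2, 2] → min 2
[2, 2, 2, 6] → min 2
[2, 2, 6, -9] → min -9
[2, 6, -9, -2] → min -9
[6, -9, -2, 3] → min -9
[-9, -2, 3, 14] → min -9
[-2, 3, 14, -7] → min -7
[3, 14, -7, 2] → min -7
[14, -7, 2, -11] → min -11
[-7, 2, -11, -10] → min -11
[2, -11, -10, 2] → min -11
[-11, -10, 2, 7] → min -11
[-10, 2, 7, -7] → min -10
[2, 7, -7, -12] → min -12
[7, -7, -12, 13] → min -12
[-7, -12, 13, -1] → min -12
[-12, 13, -1, -6] → min -12
[13, -1, -6, 13] → min -6
[-1, -6, 13, -2] → min -6
Greatest of these is 2.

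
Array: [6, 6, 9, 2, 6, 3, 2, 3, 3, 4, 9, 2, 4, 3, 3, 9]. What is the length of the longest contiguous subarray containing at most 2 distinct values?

[6] 1 distinct, len 1
[6, 6] 1 distinct, len 2
[6, 6, 9] 2 distinct, len 3
[9, 2] 2 distinct, len 2
[2, 6] 2 distinct, len 2
[6, 3] 2 distinct, len 2
[3, 2] 2 distinct, len 2
[3, 2, 3] 2 distinct, len 3
[3, 2, 3, 3] 2 distinct, len 4
[3, 3, 4] 2 distinct, len 3
[4, 9] 2 distinct, len 2
[9, 2] 2 distinct, len 2
[2, 4] 2 distinct, len 2
[4, 3] 2 distinct, len 2
[4, 3, 3] 2 distinct, len 3
[3, 3, 9] 2 distinct, len 3
Longest length with ≤2 distinct: 4.

4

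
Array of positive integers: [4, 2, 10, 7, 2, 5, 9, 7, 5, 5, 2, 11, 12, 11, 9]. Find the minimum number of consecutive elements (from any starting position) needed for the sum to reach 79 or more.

add 4: running sum 4 < 79
add 2: running sum 6 < 79
add 10: running sum 16 < 79
add 7: running sum 23 < 79
add 2: running sum 25 < 79
add 5: running sum 30 < 79
add 9: running sum 39 < 79
add 7: running sum 46 < 79
add 5: running sum 51 < 79
add 5: running sum 56 < 79
add 2: running sum 58 < 79
add 11: running sum 69 < 79
end 12: [4, 2, 10, 7, 2, 5, 9, 7, 5, 5, 2, 11, 12] sum 81, len 13
end 13: [10, 7, 2, 5, 9, 7, 5, 5, 2, 11, 12, 11] sum 86, len 12
end 14: [7, 2, 5, 9, 7, 5, 5, 2, 11, 12, 11, 9] sum 85, len 12
Shortest qualifying length: 12.

12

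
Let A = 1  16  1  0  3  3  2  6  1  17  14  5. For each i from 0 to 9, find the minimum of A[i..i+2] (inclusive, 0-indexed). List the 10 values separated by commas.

1, 0, 0, 0, 2, 2, 1, 1, 1, 5

Sliding a size-3 window across the 12 values:
[1, 16, 1] → min 1
[16, 1, 0] → min 0
[1, 0, 3] → min 0
[0, 3, 3] → min 0
[3, 3, 2] → min 2
[3, 2, 6] → min 2
[2, 6, 1] → min 1
[6, 1, 17] → min 1
[1, 17, 14] → min 1
[17, 14, 5] → min 5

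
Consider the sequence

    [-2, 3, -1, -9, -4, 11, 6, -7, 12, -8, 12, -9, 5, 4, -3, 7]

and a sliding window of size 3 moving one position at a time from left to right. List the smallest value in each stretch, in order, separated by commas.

-2, -9, -9, -9, -4, -7, -7, -8, -8, -9, -9, -9, -3, -3

(-2, 3, -1) → min -2
(3, -1, -9) → min -9
(-1, -9, -4) → min -9
(-9, -4, 11) → min -9
(-4, 11, 6) → min -4
(11, 6, -7) → min -7
(6, -7, 12) → min -7
(-7, 12, -8) → min -8
(12, -8, 12) → min -8
(-8, 12, -9) → min -9
(12, -9, 5) → min -9
(-9, 5, 4) → min -9
(5, 4, -3) → min -3
(4, -3, 7) → min -3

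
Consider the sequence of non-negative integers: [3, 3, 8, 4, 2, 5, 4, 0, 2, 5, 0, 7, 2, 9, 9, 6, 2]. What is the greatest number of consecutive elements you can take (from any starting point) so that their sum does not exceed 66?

Extend to the right; shrink from the left whenever the sum exceeds 66:
[3] sum 3 len 1
[3, 3] sum 6 len 2
[3, 3, 8] sum 14 len 3
[3, 3, 8, 4] sum 18 len 4
[3, 3, 8, 4, 2] sum 20 len 5
[3, 3, 8, 4, 2, 5] sum 25 len 6
[3, 3, 8, 4, 2, 5, 4] sum 29 len 7
[3, 3, 8, 4, 2, 5, 4, 0] sum 29 len 8
[3, 3, 8, 4, 2, 5, 4, 0, 2] sum 31 len 9
[3, 3, 8, 4, 2, 5, 4, 0, 2, 5] sum 36 len 10
[3, 3, 8, 4, 2, 5, 4, 0, 2, 5, 0] sum 36 len 11
[3, 3, 8, 4, 2, 5, 4, 0, 2, 5, 0, 7] sum 43 len 12
[3, 3, 8, 4, 2, 5, 4, 0, 2, 5, 0, 7, 2] sum 45 len 13
[3, 3, 8, 4, 2, 5, 4, 0, 2, 5, 0, 7, 2, 9] sum 54 len 14
[3, 3, 8, 4, 2, 5, 4, 0, 2, 5, 0, 7, 2, 9, 9] sum 63 len 15
[3, 8, 4, 2, 5, 4, 0, 2, 5, 0, 7, 2, 9, 9, 6] sum 66 len 15
[8, 4, 2, 5, 4, 0, 2, 5, 0, 7, 2, 9, 9, 6, 2] sum 65 len 15
Longest length seen: 15.

15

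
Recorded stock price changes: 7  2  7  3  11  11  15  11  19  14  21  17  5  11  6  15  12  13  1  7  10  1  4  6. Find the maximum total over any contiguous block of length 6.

97

(7, 2, 7, 3, 11, 11) → sum 41
(2, 7, 3, 11, 11, 15) → sum 49
(7, 3, 11, 11, 15, 11) → sum 58
(3, 11, 11, 15, 11, 19) → sum 70
(11, 11, 15, 11, 19, 14) → sum 81
(11, 15, 11, 19, 14, 21) → sum 91
(15, 11, 19, 14, 21, 17) → sum 97
(11, 19, 14, 21, 17, 5) → sum 87
(19, 14, 21, 17, 5, 11) → sum 87
(14, 21, 17, 5, 11, 6) → sum 74
(21, 17, 5, 11, 6, 15) → sum 75
(17, 5, 11, 6, 15, 12) → sum 66
(5, 11, 6, 15, 12, 13) → sum 62
(11, 6, 15, 12, 13, 1) → sum 58
(6, 15, 12, 13, 1, 7) → sum 54
(15, 12, 13, 1, 7, 10) → sum 58
(12, 13, 1, 7, 10, 1) → sum 44
(13, 1, 7, 10, 1, 4) → sum 36
(1, 7, 10, 1, 4, 6) → sum 29
Maximum of these is 97.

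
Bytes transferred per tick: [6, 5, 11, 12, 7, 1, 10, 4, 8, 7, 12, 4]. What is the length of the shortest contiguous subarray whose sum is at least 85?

add 6: running sum 6 < 85
add 5: running sum 11 < 85
add 11: running sum 22 < 85
add 12: running sum 34 < 85
add 7: running sum 41 < 85
add 1: running sum 42 < 85
add 10: running sum 52 < 85
add 4: running sum 56 < 85
add 8: running sum 64 < 85
add 7: running sum 71 < 85
add 12: running sum 83 < 85
end 11: [6, 5, 11, 12, 7, 1, 10, 4, 8, 7, 12, 4] sum 87, len 12
Shortest qualifying length: 12.

12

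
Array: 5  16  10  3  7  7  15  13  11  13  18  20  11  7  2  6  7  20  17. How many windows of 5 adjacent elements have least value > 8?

3

(5, 16, 10, 3, 7) → min 3
(16, 10, 3, 7, 7) → min 3
(10, 3, 7, 7, 15) → min 3
(3, 7, 7, 15, 13) → min 3
(7, 7, 15, 13, 11) → min 7
(7, 15, 13, 11, 13) → min 7
(15, 13, 11, 13, 18) → min 11  > 8 ✓
(13, 11, 13, 18, 20) → min 11  > 8 ✓
(11, 13, 18, 20, 11) → min 11  > 8 ✓
(13, 18, 20, 11, 7) → min 7
(18, 20, 11, 7, 2) → min 2
(20, 11, 7, 2, 6) → min 2
(11, 7, 2, 6, 7) → min 2
(7, 2, 6, 7, 20) → min 2
(2, 6, 7, 20, 17) → min 2
3 windows satisfy the condition.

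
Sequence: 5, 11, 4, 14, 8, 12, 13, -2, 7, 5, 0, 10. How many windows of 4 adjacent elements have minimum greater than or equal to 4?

[5, 11, 4, 14] → min 4  ≥ 4 ✓
[11, 4, 14, 8] → min 4  ≥ 4 ✓
[4, 14, 8, 12] → min 4  ≥ 4 ✓
[14, 8, 12, 13] → min 8  ≥ 4 ✓
[8, 12, 13, -2] → min -2
[12, 13, -2, 7] → min -2
[13, -2, 7, 5] → min -2
[-2, 7, 5, 0] → min -2
[7, 5, 0, 10] → min 0
4 windows satisfy the condition.

4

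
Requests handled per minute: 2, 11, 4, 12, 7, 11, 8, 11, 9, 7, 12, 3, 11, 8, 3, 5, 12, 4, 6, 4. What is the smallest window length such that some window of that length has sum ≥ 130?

16

Extend right; whenever the sum reaches 130, record the length and shrink from the left:
add 2: running sum 2 < 130
add 11: running sum 13 < 130
add 4: running sum 17 < 130
add 12: running sum 29 < 130
add 7: running sum 36 < 130
add 11: running sum 47 < 130
add 8: running sum 55 < 130
add 11: running sum 66 < 130
add 9: running sum 75 < 130
add 7: running sum 82 < 130
add 12: running sum 94 < 130
add 3: running sum 97 < 130
add 11: running sum 108 < 130
add 8: running sum 116 < 130
add 3: running sum 119 < 130
add 5: running sum 124 < 130
end 16: [11, 4, 12, 7, 11, 8, 11, 9, 7, 12, 3, 11, 8, 3, 5, 12] sum 134, len 16
end 17: [11, 4, 12, 7, 11, 8, 11, 9, 7, 12, 3, 11, 8, 3, 5, 12, 4] sum 138, len 17
end 18: [4, 12, 7, 11, 8, 11, 9, 7, 12, 3, 11, 8, 3, 5, 12, 4, 6] sum 133, len 17
end 19: [12, 7, 11, 8, 11, 9, 7, 12, 3, 11, 8, 3, 5, 12, 4, 6, 4] sum 133, len 17
Shortest qualifying length: 16.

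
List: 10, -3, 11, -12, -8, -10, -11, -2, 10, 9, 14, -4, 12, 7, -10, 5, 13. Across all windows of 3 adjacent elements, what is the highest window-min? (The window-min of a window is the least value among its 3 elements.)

9

(10, -3, 11) → min -3
(-3, 11, -12) → min -12
(11, -12, -8) → min -12
(-12, -8, -10) → min -12
(-8, -10, -11) → min -11
(-10, -11, -2) → min -11
(-11, -2, 10) → min -11
(-2, 10, 9) → min -2
(10, 9, 14) → min 9
(9, 14, -4) → min -4
(14, -4, 12) → min -4
(-4, 12, 7) → min -4
(12, 7, -10) → min -10
(7, -10, 5) → min -10
(-10, 5, 13) → min -10
Highest of these is 9.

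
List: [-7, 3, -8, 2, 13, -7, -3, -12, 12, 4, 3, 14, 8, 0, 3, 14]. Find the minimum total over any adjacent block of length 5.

Each size-5 window and its sum:
-7 3 -8 2 13 → sum 3
3 -8 2 13 -7 → sum 3
-8 2 13 -7 -3 → sum -3
2 13 -7 -3 -12 → sum -7
13 -7 -3 -12 12 → sum 3
-7 -3 -12 12 4 → sum -6
-3 -12 12 4 3 → sum 4
-12 12 4 3 14 → sum 21
12 4 3 14 8 → sum 41
4 3 14 8 0 → sum 29
3 14 8 0 3 → sum 28
14 8 0 3 14 → sum 39
Minimum of these is -7.

-7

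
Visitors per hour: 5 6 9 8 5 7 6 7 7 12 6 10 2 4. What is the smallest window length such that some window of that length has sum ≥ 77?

10

Extend right; whenever the sum reaches 77, record the length and shrink from the left:
add 5: running sum 5 < 77
add 6: running sum 11 < 77
add 9: running sum 20 < 77
add 8: running sum 28 < 77
add 5: running sum 33 < 77
add 7: running sum 40 < 77
add 6: running sum 46 < 77
add 7: running sum 53 < 77
add 7: running sum 60 < 77
add 12: running sum 72 < 77
end 10: [5, 6, 9, 8, 5, 7, 6, 7, 7, 12, 6] sum 78, len 11
end 11: [9, 8, 5, 7, 6, 7, 7, 12, 6, 10] sum 77, len 10
end 12: [9, 8, 5, 7, 6, 7, 7, 12, 6, 10, 2] sum 79, len 11
end 13: [9, 8, 5, 7, 6, 7, 7, 12, 6, 10, 2, 4] sum 83, len 12
Shortest qualifying length: 10.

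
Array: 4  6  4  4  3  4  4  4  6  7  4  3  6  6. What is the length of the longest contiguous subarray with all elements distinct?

add 4: [4] len 1
add 6: [4, 6] len 2
add 4 (repeat 4, move left end past it): [6, 4] len 2
add 4 (repeat 4, move left end past it): [4] len 1
add 3: [4, 3] len 2
add 4 (repeat 4, move left end past it): [3, 4] len 2
add 4 (repeat 4, move left end past it): [4] len 1
add 4 (repeat 4, move left end past it): [4] len 1
add 6: [4, 6] len 2
add 7: [4, 6, 7] len 3
add 4 (repeat 4, move left end past it): [6, 7, 4] len 3
add 3: [6, 7, 4, 3] len 4
add 6 (repeat 6, move left end past it): [7, 4, 3, 6] len 4
add 6 (repeat 6, move left end past it): [6] len 1
Longest all-distinct length: 4.

4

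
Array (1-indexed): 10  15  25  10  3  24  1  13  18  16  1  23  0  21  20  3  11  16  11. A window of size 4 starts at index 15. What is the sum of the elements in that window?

Elements at indices 15..18: 20, 3, 11, 16
sum(20, 3, 11, 16) = 50

50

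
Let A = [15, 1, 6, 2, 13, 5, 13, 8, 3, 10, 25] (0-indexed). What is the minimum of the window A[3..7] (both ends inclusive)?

Elements at indices 3..7: 2, 13, 5, 13, 8
min(2, 13, 5, 13, 8) = 2

2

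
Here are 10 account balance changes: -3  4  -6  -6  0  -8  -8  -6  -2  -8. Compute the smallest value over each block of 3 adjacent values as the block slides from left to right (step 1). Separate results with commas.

-3 4 -6 → min -6
4 -6 -6 → min -6
-6 -6 0 → min -6
-6 0 -8 → min -8
0 -8 -8 → min -8
-8 -8 -6 → min -8
-8 -6 -2 → min -8
-6 -2 -8 → min -8

-6, -6, -6, -8, -8, -8, -8, -8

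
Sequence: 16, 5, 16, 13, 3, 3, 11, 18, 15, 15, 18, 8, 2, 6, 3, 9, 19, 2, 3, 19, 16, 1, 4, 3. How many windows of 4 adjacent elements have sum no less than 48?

(16, 5, 16, 13) → sum 50  ≥ 48 ✓
(5, 16, 13, 3) → sum 37
(16, 13, 3, 3) → sum 35
(13, 3, 3, 11) → sum 30
(3, 3, 11, 18) → sum 35
(3, 11, 18, 15) → sum 47
(11, 18, 15, 15) → sum 59  ≥ 48 ✓
(18, 15, 15, 18) → sum 66  ≥ 48 ✓
(15, 15, 18, 8) → sum 56  ≥ 48 ✓
(15, 18, 8, 2) → sum 43
(18, 8, 2, 6) → sum 34
(8, 2, 6, 3) → sum 19
(2, 6, 3, 9) → sum 20
(6, 3, 9, 19) → sum 37
(3, 9, 19, 2) → sum 33
(9, 19, 2, 3) → sum 33
(19, 2, 3, 19) → sum 43
(2, 3, 19, 16) → sum 40
(3, 19, 16, 1) → sum 39
(19, 16, 1, 4) → sum 40
(16, 1, 4, 3) → sum 24
4 windows satisfy the condition.

4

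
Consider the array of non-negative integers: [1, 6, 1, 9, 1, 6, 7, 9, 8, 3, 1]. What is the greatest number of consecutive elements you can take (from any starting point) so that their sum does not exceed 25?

add 1: [1] sum 1, len 1
add 6: [1, 6] sum 7, len 2
add 1: [1, 6, 1] sum 8, len 3
add 9: [1, 6, 1, 9] sum 17, len 4
add 1: [1, 6, 1, 9, 1] sum 18, len 5
add 6: [1, 6, 1, 9, 1, 6] sum 24, len 6
add 7: [1, 9, 1, 6, 7] sum 24, len 5
add 9: [1, 6, 7, 9] sum 23, len 4
add 8: [7, 9, 8] sum 24, len 3
add 3: [9, 8, 3] sum 20, len 3
add 1: [9, 8, 3, 1] sum 21, len 4
Longest length seen: 6.

6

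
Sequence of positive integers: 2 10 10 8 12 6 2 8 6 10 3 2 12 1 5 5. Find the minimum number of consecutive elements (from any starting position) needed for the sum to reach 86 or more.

add 2: running sum 2 < 86
add 10: running sum 12 < 86
add 10: running sum 22 < 86
add 8: running sum 30 < 86
add 12: running sum 42 < 86
add 6: running sum 48 < 86
add 2: running sum 50 < 86
add 8: running sum 58 < 86
add 6: running sum 64 < 86
add 10: running sum 74 < 86
add 3: running sum 77 < 86
add 2: running sum 79 < 86
end 12: [10, 10, 8, 12, 6, 2, 8, 6, 10, 3, 2, 12] sum 89, len 12
end 13: [10, 10, 8, 12, 6, 2, 8, 6, 10, 3, 2, 12, 1] sum 90, len 13
end 14: [10, 10, 8, 12, 6, 2, 8, 6, 10, 3, 2, 12, 1, 5] sum 95, len 14
end 15: [10, 8, 12, 6, 2, 8, 6, 10, 3, 2, 12, 1, 5, 5] sum 90, len 14
Shortest qualifying length: 12.

12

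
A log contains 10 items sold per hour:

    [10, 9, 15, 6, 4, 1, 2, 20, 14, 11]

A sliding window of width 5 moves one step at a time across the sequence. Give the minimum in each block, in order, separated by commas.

4, 1, 1, 1, 1, 1

10 9 15 6 4 → min 4
9 15 6 4 1 → min 1
15 6 4 1 2 → min 1
6 4 1 2 20 → min 1
4 1 2 20 14 → min 1
1 2 20 14 11 → min 1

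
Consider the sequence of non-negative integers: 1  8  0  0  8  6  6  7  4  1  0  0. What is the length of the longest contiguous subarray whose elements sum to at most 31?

7

add 1: [1] sum 1, len 1
add 8: [1, 8] sum 9, len 2
add 0: [1, 8, 0] sum 9, len 3
add 0: [1, 8, 0, 0] sum 9, len 4
add 8: [1, 8, 0, 0, 8] sum 17, len 5
add 6: [1, 8, 0, 0, 8, 6] sum 23, len 6
add 6: [1, 8, 0, 0, 8, 6, 6] sum 29, len 7
add 7: [0, 0, 8, 6, 6, 7] sum 27, len 6
add 4: [0, 0, 8, 6, 6, 7, 4] sum 31, len 7
add 1: [6, 6, 7, 4, 1] sum 24, len 5
add 0: [6, 6, 7, 4, 1, 0] sum 24, len 6
add 0: [6, 6, 7, 4, 1, 0, 0] sum 24, len 7
Longest length seen: 7.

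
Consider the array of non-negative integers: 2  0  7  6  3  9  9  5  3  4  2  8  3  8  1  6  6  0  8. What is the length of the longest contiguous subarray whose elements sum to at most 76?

16

add 2: [2] sum 2, len 1
add 0: [2, 0] sum 2, len 2
add 7: [2, 0, 7] sum 9, len 3
add 6: [2, 0, 7, 6] sum 15, len 4
add 3: [2, 0, 7, 6, 3] sum 18, len 5
add 9: [2, 0, 7, 6, 3, 9] sum 27, len 6
add 9: [2, 0, 7, 6, 3, 9, 9] sum 36, len 7
add 5: [2, 0, 7, 6, 3, 9, 9, 5] sum 41, len 8
add 3: [2, 0, 7, 6, 3, 9, 9, 5, 3] sum 44, len 9
add 4: [2, 0, 7, 6, 3, 9, 9, 5, 3, 4] sum 48, len 10
add 2: [2, 0, 7, 6, 3, 9, 9, 5, 3, 4, 2] sum 50, len 11
add 8: [2, 0, 7, 6, 3, 9, 9, 5, 3, 4, 2, 8] sum 58, len 12
add 3: [2, 0, 7, 6, 3, 9, 9, 5, 3, 4, 2, 8, 3] sum 61, len 13
add 8: [2, 0, 7, 6, 3, 9, 9, 5, 3, 4, 2, 8, 3, 8] sum 69, len 14
add 1: [2, 0, 7, 6, 3, 9, 9, 5, 3, 4, 2, 8, 3, 8, 1] sum 70, len 15
add 6: [2, 0, 7, 6, 3, 9, 9, 5, 3, 4, 2, 8, 3, 8, 1, 6] sum 76, len 16
add 6: [6, 3, 9, 9, 5, 3, 4, 2, 8, 3, 8, 1, 6, 6] sum 73, len 14
add 0: [6, 3, 9, 9, 5, 3, 4, 2, 8, 3, 8, 1, 6, 6, 0] sum 73, len 15
add 8: [3, 9, 9, 5, 3, 4, 2, 8, 3, 8, 1, 6, 6, 0, 8] sum 75, len 15
Longest length seen: 16.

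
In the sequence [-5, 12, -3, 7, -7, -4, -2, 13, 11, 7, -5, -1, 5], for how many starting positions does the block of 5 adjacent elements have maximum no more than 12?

[-5, 12, -3, 7, -7] → max 12  ≤ 12 ✓
[12, -3, 7, -7, -4] → max 12  ≤ 12 ✓
[-3, 7, -7, -4, -2] → max 7  ≤ 12 ✓
[7, -7, -4, -2, 13] → max 13
[-7, -4, -2, 13, 11] → max 13
[-4, -2, 13, 11, 7] → max 13
[-2, 13, 11, 7, -5] → max 13
[13, 11, 7, -5, -1] → max 13
[11, 7, -5, -1, 5] → max 11  ≤ 12 ✓
4 windows satisfy the condition.

4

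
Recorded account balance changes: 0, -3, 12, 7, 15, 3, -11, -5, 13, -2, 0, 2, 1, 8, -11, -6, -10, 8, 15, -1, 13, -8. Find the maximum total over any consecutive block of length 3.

34

[0, -3, 12] → sum 9
[-3, 12, 7] → sum 16
[12, 7, 15] → sum 34
[7, 15, 3] → sum 25
[15, 3, -11] → sum 7
[3, -11, -5] → sum -13
[-11, -5, 13] → sum -3
[-5, 13, -2] → sum 6
[13, -2, 0] → sum 11
[-2, 0, 2] → sum 0
[0, 2, 1] → sum 3
[2, 1, 8] → sum 11
[1, 8, -11] → sum -2
[8, -11, -6] → sum -9
[-11, -6, -10] → sum -27
[-6, -10, 8] → sum -8
[-10, 8, 15] → sum 13
[8, 15, -1] → sum 22
[15, -1, 13] → sum 27
[-1, 13, -8] → sum 4
Maximum of these is 34.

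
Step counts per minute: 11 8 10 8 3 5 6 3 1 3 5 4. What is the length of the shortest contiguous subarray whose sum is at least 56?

10

add 11: running sum 11 < 56
add 8: running sum 19 < 56
add 10: running sum 29 < 56
add 8: running sum 37 < 56
add 3: running sum 40 < 56
add 5: running sum 45 < 56
add 6: running sum 51 < 56
add 3: running sum 54 < 56
add 1: running sum 55 < 56
add 3: shortest ending here [11, 8, 10, 8, 3, 5, 6, 3, 1, 3] sum 58, len 10
add 5: shortest ending here [11, 8, 10, 8, 3, 5, 6, 3, 1, 3, 5] sum 63, len 11
add 4: shortest ending here [8, 10, 8, 3, 5, 6, 3, 1, 3, 5, 4] sum 56, len 11
Shortest qualifying length: 10.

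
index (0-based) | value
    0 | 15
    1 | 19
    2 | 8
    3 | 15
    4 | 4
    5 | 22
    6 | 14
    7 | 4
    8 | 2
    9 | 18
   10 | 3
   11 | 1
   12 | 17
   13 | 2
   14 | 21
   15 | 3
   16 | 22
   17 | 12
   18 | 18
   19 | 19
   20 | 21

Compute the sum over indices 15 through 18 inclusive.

55

Elements at indices 15..18: 3, 22, 12, 18
sum(3, 22, 12, 18) = 55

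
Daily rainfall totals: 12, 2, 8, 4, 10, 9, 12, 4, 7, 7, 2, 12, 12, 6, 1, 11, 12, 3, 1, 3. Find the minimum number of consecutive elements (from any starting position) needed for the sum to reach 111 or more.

Extend right; whenever the sum reaches 111, record the length and shrink from the left:
add 12: running sum 12 < 111
add 2: running sum 14 < 111
add 8: running sum 22 < 111
add 4: running sum 26 < 111
add 10: running sum 36 < 111
add 9: running sum 45 < 111
add 12: running sum 57 < 111
add 4: running sum 61 < 111
add 7: running sum 68 < 111
add 7: running sum 75 < 111
add 2: running sum 77 < 111
add 12: running sum 89 < 111
add 12: running sum 101 < 111
add 6: running sum 107 < 111
add 1: running sum 108 < 111
end 15: [12, 2, 8, 4, 10, 9, 12, 4, 7, 7, 2, 12, 12, 6, 1, 11] sum 119, len 16
end 16: [8, 4, 10, 9, 12, 4, 7, 7, 2, 12, 12, 6, 1, 11, 12] sum 117, len 15
end 17: [4, 10, 9, 12, 4, 7, 7, 2, 12, 12, 6, 1, 11, 12, 3] sum 112, len 15
end 18: [4, 10, 9, 12, 4, 7, 7, 2, 12, 12, 6, 1, 11, 12, 3, 1] sum 113, len 16
end 19: [10, 9, 12, 4, 7, 7, 2, 12, 12, 6, 1, 11, 12, 3, 1, 3] sum 112, len 16
Shortest qualifying length: 15.

15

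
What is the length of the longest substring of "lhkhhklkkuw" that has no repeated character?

3

[l] len 1
[l, h] len 2
[l, h, k] len 3
[k, h] len 2
[h] len 1
[h, k] len 2
[h, k, l] len 3
[l, k] len 2
[k] len 1
[k, u] len 2
[k, u, w] len 3
Longest all-distinct length: 3.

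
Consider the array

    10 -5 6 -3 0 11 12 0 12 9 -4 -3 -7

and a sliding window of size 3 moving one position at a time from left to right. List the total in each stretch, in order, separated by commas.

[10, -5, 6] → sum 11
[-5, 6, -3] → sum -2
[6, -3, 0] → sum 3
[-3, 0, 11] → sum 8
[0, 11, 12] → sum 23
[11, 12, 0] → sum 23
[12, 0, 12] → sum 24
[0, 12, 9] → sum 21
[12, 9, -4] → sum 17
[9, -4, -3] → sum 2
[-4, -3, -7] → sum -14

11, -2, 3, 8, 23, 23, 24, 21, 17, 2, -14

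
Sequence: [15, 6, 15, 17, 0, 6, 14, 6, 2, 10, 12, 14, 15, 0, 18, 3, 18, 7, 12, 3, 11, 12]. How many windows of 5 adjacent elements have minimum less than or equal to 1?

10

[15, 6, 15, 17, 0] → min 0  ≤ 1 ✓
[6, 15, 17, 0, 6] → min 0  ≤ 1 ✓
[15, 17, 0, 6, 14] → min 0  ≤ 1 ✓
[17, 0, 6, 14, 6] → min 0  ≤ 1 ✓
[0, 6, 14, 6, 2] → min 0  ≤ 1 ✓
[6, 14, 6, 2, 10] → min 2
[14, 6, 2, 10, 12] → min 2
[6, 2, 10, 12, 14] → min 2
[2, 10, 12, 14, 15] → min 2
[10, 12, 14, 15, 0] → min 0  ≤ 1 ✓
[12, 14, 15, 0, 18] → min 0  ≤ 1 ✓
[14, 15, 0, 18, 3] → min 0  ≤ 1 ✓
[15, 0, 18, 3, 18] → min 0  ≤ 1 ✓
[0, 18, 3, 18, 7] → min 0  ≤ 1 ✓
[18, 3, 18, 7, 12] → min 3
[3, 18, 7, 12, 3] → min 3
[18, 7, 12, 3, 11] → min 3
[7, 12, 3, 11, 12] → min 3
10 windows satisfy the condition.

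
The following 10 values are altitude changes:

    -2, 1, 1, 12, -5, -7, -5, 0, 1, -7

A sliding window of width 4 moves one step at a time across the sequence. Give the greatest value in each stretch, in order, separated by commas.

12, 12, 12, 12, 0, 1, 1

[-2, 1, 1, 12] → max 12
[1, 1, 12, -5] → max 12
[1, 12, -5, -7] → max 12
[12, -5, -7, -5] → max 12
[-5, -7, -5, 0] → max 0
[-7, -5, 0, 1] → max 1
[-5, 0, 1, -7] → max 1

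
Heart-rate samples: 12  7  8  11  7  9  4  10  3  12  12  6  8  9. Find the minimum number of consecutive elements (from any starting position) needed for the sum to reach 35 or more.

4

add 12: running sum 12 < 35
add 7: running sum 19 < 35
add 8: running sum 27 < 35
end 3: [12, 7, 8, 11] sum 38, len 4
end 4: [12, 7, 8, 11, 7] sum 45, len 5
end 5: [8, 11, 7, 9] sum 35, len 4
end 6: [8, 11, 7, 9, 4] sum 39, len 5
end 7: [11, 7, 9, 4, 10] sum 41, len 5
end 8: [11, 7, 9, 4, 10, 3] sum 44, len 6
end 9: [9, 4, 10, 3, 12] sum 38, len 5
end 10: [10, 3, 12, 12] sum 37, len 4
end 11: [10, 3, 12, 12, 6] sum 43, len 5
end 12: [12, 12, 6, 8] sum 38, len 4
end 13: [12, 6, 8, 9] sum 35, len 4
Shortest qualifying length: 4.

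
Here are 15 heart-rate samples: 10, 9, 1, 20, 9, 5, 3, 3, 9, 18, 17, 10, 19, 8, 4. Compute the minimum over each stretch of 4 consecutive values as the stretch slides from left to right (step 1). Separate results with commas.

1, 1, 1, 3, 3, 3, 3, 3, 9, 10, 8, 4

10 9 1 20 → min 1
9 1 20 9 → min 1
1 20 9 5 → min 1
20 9 5 3 → min 3
9 5 3 3 → min 3
5 3 3 9 → min 3
3 3 9 18 → min 3
3 9 18 17 → min 3
9 18 17 10 → min 9
18 17 10 19 → min 10
17 10 19 8 → min 8
10 19 8 4 → min 4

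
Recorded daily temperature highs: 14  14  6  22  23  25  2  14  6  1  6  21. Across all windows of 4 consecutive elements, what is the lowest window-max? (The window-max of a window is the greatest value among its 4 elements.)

Each size-4 window and its max:
(14, 14, 6, 22) → max 22
(14, 6, 22, 23) → max 23
(6, 22, 23, 25) → max 25
(22, 23, 25, 2) → max 25
(23, 25, 2, 14) → max 25
(25, 2, 14, 6) → max 25
(2, 14, 6, 1) → max 14
(14, 6, 1, 6) → max 14
(6, 1, 6, 21) → max 21
Lowest of these is 14.

14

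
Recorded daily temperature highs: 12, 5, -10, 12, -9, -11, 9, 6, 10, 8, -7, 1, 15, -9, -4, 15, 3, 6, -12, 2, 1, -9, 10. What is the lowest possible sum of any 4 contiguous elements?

-18

12 5 -10 12 → sum 19
5 -10 12 -9 → sum -2
-10 12 -9 -11 → sum -18
12 -9 -11 9 → sum 1
-9 -11 9 6 → sum -5
-11 9 6 10 → sum 14
9 6 10 8 → sum 33
6 10 8 -7 → sum 17
10 8 -7 1 → sum 12
8 -7 1 15 → sum 17
-7 1 15 -9 → sum 0
1 15 -9 -4 → sum 3
15 -9 -4 15 → sum 17
-9 -4 15 3 → sum 5
-4 15 3 6 → sum 20
15 3 6 -12 → sum 12
3 6 -12 2 → sum -1
6 -12 2 1 → sum -3
-12 2 1 -9 → sum -18
2 1 -9 10 → sum 4
Lowest of these is -18.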